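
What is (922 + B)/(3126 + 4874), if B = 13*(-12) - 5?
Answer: 761/8000 ≈ 0.095125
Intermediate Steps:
B = -161 (B = -156 - 5 = -161)
(922 + B)/(3126 + 4874) = (922 - 161)/(3126 + 4874) = 761/8000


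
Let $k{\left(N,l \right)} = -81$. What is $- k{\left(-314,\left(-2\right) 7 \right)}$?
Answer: $81$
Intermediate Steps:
$- k{\left(-314,\left(-2\right) 7 \right)} = \left(-1\right) \left(-81\right) = 81$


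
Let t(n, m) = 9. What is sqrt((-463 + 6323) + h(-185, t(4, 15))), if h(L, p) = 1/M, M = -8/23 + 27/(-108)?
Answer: 4*sqrt(1107590)/55 ≈ 76.540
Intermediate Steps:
M = -55/92 (M = -8*1/23 + 27*(-1/108) = -8/23 - 1/4 = -55/92 ≈ -0.59783)
h(L, p) = -92/55 (h(L, p) = 1/(-55/92) = -92/55)
sqrt((-463 + 6323) + h(-185, t(4, 15))) = sqrt((-463 + 6323) - 92/55) = sqrt(5860 - 92/55) = sqrt(322208/55) = 4*sqrt(1107590)/55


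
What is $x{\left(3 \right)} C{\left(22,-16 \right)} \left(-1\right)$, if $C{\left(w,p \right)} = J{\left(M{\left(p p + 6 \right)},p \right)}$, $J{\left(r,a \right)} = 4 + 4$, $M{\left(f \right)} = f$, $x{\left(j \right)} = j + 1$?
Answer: $-32$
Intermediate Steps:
$x{\left(j \right)} = 1 + j$
$J{\left(r,a \right)} = 8$
$C{\left(w,p \right)} = 8$
$x{\left(3 \right)} C{\left(22,-16 \right)} \left(-1\right) = \left(1 + 3\right) 8 \left(-1\right) = 4 \left(-8\right) = -32$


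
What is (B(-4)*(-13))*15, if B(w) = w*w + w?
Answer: -2340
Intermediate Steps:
B(w) = w + w² (B(w) = w² + w = w + w²)
(B(-4)*(-13))*15 = (-4*(1 - 4)*(-13))*15 = (-4*(-3)*(-13))*15 = (12*(-13))*15 = -156*15 = -2340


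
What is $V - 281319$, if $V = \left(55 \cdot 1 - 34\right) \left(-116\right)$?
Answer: $-283755$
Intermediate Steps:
$V = -2436$ ($V = \left(55 - 34\right) \left(-116\right) = 21 \left(-116\right) = -2436$)
$V - 281319 = -2436 - 281319 = -283755$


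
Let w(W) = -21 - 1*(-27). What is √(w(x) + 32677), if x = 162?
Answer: 7*√667 ≈ 180.78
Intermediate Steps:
w(W) = 6 (w(W) = -21 + 27 = 6)
√(w(x) + 32677) = √(6 + 32677) = √32683 = 7*√667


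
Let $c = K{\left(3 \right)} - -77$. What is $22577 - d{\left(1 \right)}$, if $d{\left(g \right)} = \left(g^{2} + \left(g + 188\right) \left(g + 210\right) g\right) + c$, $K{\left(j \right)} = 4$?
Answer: $-17384$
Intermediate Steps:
$c = 81$ ($c = 4 - -77 = 4 + 77 = 81$)
$d{\left(g \right)} = 81 + g^{2} + g \left(188 + g\right) \left(210 + g\right)$ ($d{\left(g \right)} = \left(g^{2} + \left(g + 188\right) \left(g + 210\right) g\right) + 81 = \left(g^{2} + \left(188 + g\right) \left(210 + g\right) g\right) + 81 = \left(g^{2} + g \left(188 + g\right) \left(210 + g\right)\right) + 81 = 81 + g^{2} + g \left(188 + g\right) \left(210 + g\right)$)
$22577 - d{\left(1 \right)} = 22577 - \left(81 + 1^{3} + 399 \cdot 1^{2} + 39480 \cdot 1\right) = 22577 - \left(81 + 1 + 399 \cdot 1 + 39480\right) = 22577 - \left(81 + 1 + 399 + 39480\right) = 22577 - 39961 = -17384$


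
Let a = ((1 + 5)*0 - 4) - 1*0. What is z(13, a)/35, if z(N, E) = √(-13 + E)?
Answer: I*√17/35 ≈ 0.1178*I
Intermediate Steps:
a = -4 (a = (6*0 - 4) + 0 = (0 - 4) + 0 = -4 + 0 = -4)
z(13, a)/35 = √(-13 - 4)/35 = √(-17)*(1/35) = (I*√17)*(1/35) = I*√17/35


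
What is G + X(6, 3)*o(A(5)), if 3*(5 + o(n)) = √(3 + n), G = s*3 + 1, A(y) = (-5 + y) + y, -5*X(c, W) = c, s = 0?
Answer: 7 - 4*√2/5 ≈ 5.8686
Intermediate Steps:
X(c, W) = -c/5
A(y) = -5 + 2*y
G = 1 (G = 0*3 + 1 = 0 + 1 = 1)
o(n) = -5 + √(3 + n)/3
G + X(6, 3)*o(A(5)) = 1 + (-⅕*6)*(-5 + √(3 + (-5 + 2*5))/3) = 1 - 6*(-5 + √(3 + (-5 + 10))/3)/5 = 1 - 6*(-5 + √(3 + 5)/3)/5 = 1 - 6*(-5 + √8/3)/5 = 1 - 6*(-5 + (2*√2)/3)/5 = 1 - 6*(-5 + 2*√2/3)/5 = 1 + (6 - 4*√2/5) = 7 - 4*√2/5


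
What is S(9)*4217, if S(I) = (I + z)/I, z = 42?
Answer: 71689/3 ≈ 23896.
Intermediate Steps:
S(I) = (42 + I)/I (S(I) = (I + 42)/I = (42 + I)/I)
S(9)*4217 = ((42 + 9)/9)*4217 = ((⅑)*51)*4217 = (17/3)*4217 = 71689/3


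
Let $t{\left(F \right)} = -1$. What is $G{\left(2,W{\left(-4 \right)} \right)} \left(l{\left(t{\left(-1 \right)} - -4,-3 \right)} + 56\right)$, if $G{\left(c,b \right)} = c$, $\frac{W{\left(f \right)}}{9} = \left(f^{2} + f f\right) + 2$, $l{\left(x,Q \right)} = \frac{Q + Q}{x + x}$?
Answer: $110$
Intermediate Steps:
$l{\left(x,Q \right)} = \frac{Q}{x}$ ($l{\left(x,Q \right)} = \frac{2 Q}{2 x} = 2 Q \frac{1}{2 x} = \frac{Q}{x}$)
$W{\left(f \right)} = 18 + 18 f^{2}$ ($W{\left(f \right)} = 9 \left(\left(f^{2} + f f\right) + 2\right) = 9 \left(\left(f^{2} + f^{2}\right) + 2\right) = 9 \left(2 f^{2} + 2\right) = 9 \left(2 + 2 f^{2}\right) = 18 + 18 f^{2}$)
$G{\left(2,W{\left(-4 \right)} \right)} \left(l{\left(t{\left(-1 \right)} - -4,-3 \right)} + 56\right) = 2 \left(- \frac{3}{-1 - -4} + 56\right) = 2 \left(- \frac{3}{-1 + 4} + 56\right) = 2 \left(- \frac{3}{3} + 56\right) = 2 \left(\left(-3\right) \frac{1}{3} + 56\right) = 2 \left(-1 + 56\right) = 2 \cdot 55 = 110$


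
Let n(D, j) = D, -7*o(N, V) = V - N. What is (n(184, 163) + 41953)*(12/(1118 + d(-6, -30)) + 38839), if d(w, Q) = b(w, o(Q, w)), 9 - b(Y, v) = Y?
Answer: 1854221788063/1133 ≈ 1.6366e+9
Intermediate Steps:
o(N, V) = -V/7 + N/7 (o(N, V) = -(V - N)/7 = -V/7 + N/7)
b(Y, v) = 9 - Y
d(w, Q) = 9 - w
(n(184, 163) + 41953)*(12/(1118 + d(-6, -30)) + 38839) = (184 + 41953)*(12/(1118 + (9 - 1*(-6))) + 38839) = 42137*(12/(1118 + (9 + 6)) + 38839) = 42137*(12/(1118 + 15) + 38839) = 42137*(12/1133 + 38839) = 42137*(44004599/1133) = 1854221788063/1133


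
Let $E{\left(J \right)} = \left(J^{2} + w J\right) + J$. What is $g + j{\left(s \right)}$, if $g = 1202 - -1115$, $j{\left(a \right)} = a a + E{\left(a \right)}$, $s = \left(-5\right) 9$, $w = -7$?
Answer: $6637$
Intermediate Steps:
$E{\left(J \right)} = J^{2} - 6 J$ ($E{\left(J \right)} = \left(J^{2} - 7 J\right) + J = J^{2} - 6 J$)
$s = -45$
$j{\left(a \right)} = a^{2} + a \left(-6 + a\right)$ ($j{\left(a \right)} = a a + a \left(-6 + a\right) = a^{2} + a \left(-6 + a\right)$)
$g = 2317$ ($g = 1202 + 1115 = 2317$)
$g + j{\left(s \right)} = 2317 + 2 \left(-45\right) \left(-3 - 45\right) = 2317 + 2 \left(-45\right) \left(-48\right) = 2317 + 4320 = 6637$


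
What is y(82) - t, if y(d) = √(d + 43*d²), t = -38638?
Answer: 38638 + √289214 ≈ 39176.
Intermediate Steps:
y(82) - t = √(82*(1 + 43*82)) - 1*(-38638) = √(82*(1 + 3526)) + 38638 = √(82*3527) + 38638 = √289214 + 38638 = 38638 + √289214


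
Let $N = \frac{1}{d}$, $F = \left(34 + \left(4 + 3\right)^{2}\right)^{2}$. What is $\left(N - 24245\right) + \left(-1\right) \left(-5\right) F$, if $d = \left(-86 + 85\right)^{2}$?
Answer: $10201$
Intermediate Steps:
$F = 6889$ ($F = \left(34 + 7^{2}\right)^{2} = \left(34 + 49\right)^{2} = 83^{2} = 6889$)
$d = 1$ ($d = \left(-1\right)^{2} = 1$)
$N = 1$ ($N = 1^{-1} = 1$)
$\left(N - 24245\right) + \left(-1\right) \left(-5\right) F = \left(1 - 24245\right) + \left(-1\right) \left(-5\right) 6889 = -24244 + 5 \cdot 6889 = -24244 + 34445 = 10201$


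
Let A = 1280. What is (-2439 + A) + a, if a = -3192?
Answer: -4351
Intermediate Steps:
(-2439 + A) + a = (-2439 + 1280) - 3192 = -1159 - 3192 = -4351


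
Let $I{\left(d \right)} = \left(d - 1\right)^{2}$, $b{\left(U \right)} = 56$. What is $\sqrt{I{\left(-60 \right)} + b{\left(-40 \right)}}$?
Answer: $\sqrt{3777} \approx 61.457$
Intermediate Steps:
$I{\left(d \right)} = \left(-1 + d\right)^{2}$
$\sqrt{I{\left(-60 \right)} + b{\left(-40 \right)}} = \sqrt{\left(-1 - 60\right)^{2} + 56} = \sqrt{\left(-61\right)^{2} + 56} = \sqrt{3721 + 56} = \sqrt{3777}$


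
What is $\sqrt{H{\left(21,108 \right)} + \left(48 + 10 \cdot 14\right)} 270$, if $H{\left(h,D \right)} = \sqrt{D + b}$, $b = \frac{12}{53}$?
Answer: $\frac{270 \sqrt{528092 + 106 \sqrt{76002}}}{53} \approx 3803.1$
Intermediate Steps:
$b = \frac{12}{53}$ ($b = 12 \cdot \frac{1}{53} = \frac{12}{53} \approx 0.22642$)
$H{\left(h,D \right)} = \sqrt{\frac{12}{53} + D}$ ($H{\left(h,D \right)} = \sqrt{D + \frac{12}{53}} = \sqrt{\frac{12}{53} + D}$)
$\sqrt{H{\left(21,108 \right)} + \left(48 + 10 \cdot 14\right)} 270 = \sqrt{\frac{\sqrt{636 + 2809 \cdot 108}}{53} + \left(48 + 10 \cdot 14\right)} 270 = \sqrt{\frac{\sqrt{636 + 303372}}{53} + \left(48 + 140\right)} 270 = \sqrt{\frac{\sqrt{304008}}{53} + 188} \cdot 270 = \sqrt{\frac{2 \sqrt{76002}}{53} + 188} \cdot 270 = \sqrt{188 + \frac{2 \sqrt{76002}}{53}} \cdot 270 = 270 \sqrt{188 + \frac{2 \sqrt{76002}}{53}}$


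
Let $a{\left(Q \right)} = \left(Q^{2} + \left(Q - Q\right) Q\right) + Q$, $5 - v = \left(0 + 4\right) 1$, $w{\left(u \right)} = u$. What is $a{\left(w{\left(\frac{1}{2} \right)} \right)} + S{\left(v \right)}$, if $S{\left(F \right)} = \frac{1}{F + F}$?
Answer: $\frac{5}{4} \approx 1.25$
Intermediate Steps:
$v = 1$ ($v = 5 - \left(0 + 4\right) 1 = 5 - 4 \cdot 1 = 5 - 4 = 1$)
$a{\left(Q \right)} = Q + Q^{2}$ ($a{\left(Q \right)} = \left(Q^{2} + 0 Q\right) + Q = \left(Q^{2} + 0\right) + Q = Q^{2} + Q = Q + Q^{2}$)
$S{\left(F \right)} = \frac{1}{2 F}$
$a{\left(w{\left(\frac{1}{2} \right)} \right)} + S{\left(v \right)} = \frac{1 + \frac{1}{2}}{2} + \frac{1}{2 \cdot 1} = \frac{1 + \frac{1}{2}}{2} + \frac{1}{2} \cdot 1 = \frac{1}{2} \cdot \frac{3}{2} + \frac{1}{2} = \frac{3}{4} + \frac{1}{2} = \frac{5}{4}$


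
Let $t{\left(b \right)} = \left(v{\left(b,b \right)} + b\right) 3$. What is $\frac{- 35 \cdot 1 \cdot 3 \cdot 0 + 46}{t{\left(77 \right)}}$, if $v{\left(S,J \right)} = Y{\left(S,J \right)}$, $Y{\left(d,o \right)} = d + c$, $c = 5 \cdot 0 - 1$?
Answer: $\frac{46}{459} \approx 0.10022$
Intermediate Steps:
$c = -1$ ($c = 0 - 1 = -1$)
$Y{\left(d,o \right)} = -1 + d$ ($Y{\left(d,o \right)} = d - 1 = -1 + d$)
$v{\left(S,J \right)} = -1 + S$
$t{\left(b \right)} = -3 + 6 b$ ($t{\left(b \right)} = \left(\left(-1 + b\right) + b\right) 3 = \left(-1 + 2 b\right) 3 = -3 + 6 b$)
$\frac{- 35 \cdot 1 \cdot 3 \cdot 0 + 46}{t{\left(77 \right)}} = \frac{- 35 \cdot 1 \cdot 3 \cdot 0 + 46}{-3 + 6 \cdot 77} = \frac{- 35 \cdot 3 \cdot 0 + 46}{-3 + 462} = \frac{\left(-35\right) 0 + 46}{459} = \left(0 + 46\right) \frac{1}{459} = 46 \cdot \frac{1}{459} = \frac{46}{459}$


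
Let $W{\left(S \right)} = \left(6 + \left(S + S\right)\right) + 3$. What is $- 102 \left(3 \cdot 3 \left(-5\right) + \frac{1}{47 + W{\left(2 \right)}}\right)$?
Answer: $\frac{45883}{10} \approx 4588.3$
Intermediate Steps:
$W{\left(S \right)} = 9 + 2 S$ ($W{\left(S \right)} = \left(6 + 2 S\right) + 3 = 9 + 2 S$)
$- 102 \left(3 \cdot 3 \left(-5\right) + \frac{1}{47 + W{\left(2 \right)}}\right) = - 102 \left(3 \cdot 3 \left(-5\right) + \frac{1}{47 + \left(9 + 2 \cdot 2\right)}\right) = - 102 \left(9 \left(-5\right) + \frac{1}{47 + \left(9 + 4\right)}\right) = - 102 \left(-45 + \frac{1}{47 + 13}\right) = - 102 \left(-45 + \frac{1}{60}\right) = \left(-102\right) \left(- \frac{2699}{60}\right) = \frac{45883}{10}$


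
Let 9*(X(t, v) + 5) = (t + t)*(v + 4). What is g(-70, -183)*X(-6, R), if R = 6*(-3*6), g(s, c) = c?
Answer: -24461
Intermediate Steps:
R = -108 (R = 6*(-18) = -108)
X(t, v) = -5 + 2*t*(4 + v)/9 (X(t, v) = -5 + ((t + t)*(v + 4))/9 = -5 + ((2*t)*(4 + v))/9 = -5 + (2*t*(4 + v))/9 = -5 + 2*t*(4 + v)/9)
g(-70, -183)*X(-6, R) = -183*(-5 + (8/9)*(-6) + (2/9)*(-6)*(-108)) = -183*(-5 - 16/3 + 144) = -183*401/3 = -24461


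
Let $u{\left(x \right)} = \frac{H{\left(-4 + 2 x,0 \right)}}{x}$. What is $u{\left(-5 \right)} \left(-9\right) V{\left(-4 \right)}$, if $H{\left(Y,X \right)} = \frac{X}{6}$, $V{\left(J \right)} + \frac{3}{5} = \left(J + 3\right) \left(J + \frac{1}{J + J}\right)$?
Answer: $0$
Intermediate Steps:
$V{\left(J \right)} = - \frac{3}{5} + \left(3 + J\right) \left(J + \frac{1}{2 J}\right)$ ($V{\left(J \right)} = - \frac{3}{5} + \left(J + 3\right) \left(J + \frac{1}{J + J}\right) = - \frac{3}{5} + \left(3 + J\right) \left(J + \frac{1}{2 J}\right)$)
$H{\left(Y,X \right)} = \frac{X}{6}$ ($H{\left(Y,X \right)} = X \frac{1}{6} = \frac{X}{6}$)
$u{\left(x \right)} = 0$ ($u{\left(x \right)} = \frac{\frac{1}{6} \cdot 0}{x} = \frac{0}{x} = 0$)
$u{\left(-5 \right)} \left(-9\right) V{\left(-4 \right)} = 0 \left(-9\right) \left(- \frac{1}{10} + \left(-4\right)^{2} + 3 \left(-4\right) + \frac{3}{2 \left(-4\right)}\right) = 0 \left(- \frac{1}{10} + 16 - 12 + \frac{3}{2} \left(- \frac{1}{4}\right)\right) = 0 \left(- \frac{1}{10} + 16 - 12 - \frac{3}{8}\right) = 0 \cdot \frac{141}{40} = 0$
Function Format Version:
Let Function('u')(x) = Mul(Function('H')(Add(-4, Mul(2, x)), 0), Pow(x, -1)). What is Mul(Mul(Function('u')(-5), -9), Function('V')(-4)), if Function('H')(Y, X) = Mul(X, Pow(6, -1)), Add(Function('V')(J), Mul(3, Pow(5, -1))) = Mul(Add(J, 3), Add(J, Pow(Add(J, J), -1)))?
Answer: 0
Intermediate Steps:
Function('V')(J) = Add(Rational(-3, 5), Mul(Add(3, J), Add(J, Mul(Rational(1, 2), Pow(J, -1))))) (Function('V')(J) = Add(Rational(-3, 5), Mul(Add(J, 3), Add(J, Pow(Add(J, J), -1)))) = Add(Rational(-3, 5), Mul(Add(3, J), Add(J, Pow(Mul(2, J), -1)))) = Add(Rational(-3, 5), Mul(Add(3, J), Add(J, Mul(Rational(1, 2), Pow(J, -1))))))
Function('H')(Y, X) = Mul(Rational(1, 6), X) (Function('H')(Y, X) = Mul(X, Rational(1, 6)) = Mul(Rational(1, 6), X))
Function('u')(x) = 0 (Function('u')(x) = Mul(Mul(Rational(1, 6), 0), Pow(x, -1)) = Mul(0, Pow(x, -1)) = 0)
Mul(Mul(Function('u')(-5), -9), Function('V')(-4)) = Mul(Mul(0, -9), Add(Rational(-1, 10), Pow(-4, 2), Mul(3, -4), Mul(Rational(3, 2), Pow(-4, -1)))) = Mul(0, Add(Rational(-1, 10), 16, -12, Mul(Rational(3, 2), Rational(-1, 4)))) = Mul(0, Add(Rational(-1, 10), 16, -12, Rational(-3, 8))) = Mul(0, Rational(141, 40)) = 0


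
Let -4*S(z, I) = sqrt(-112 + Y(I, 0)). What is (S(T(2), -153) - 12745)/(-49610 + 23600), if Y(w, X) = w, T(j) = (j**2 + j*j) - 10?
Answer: 2549/5202 + I*sqrt(265)/104040 ≈ 0.49 + 0.00015647*I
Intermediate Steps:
T(j) = -10 + 2*j**2 (T(j) = (j**2 + j**2) - 10 = 2*j**2 - 10 = -10 + 2*j**2)
S(z, I) = -sqrt(-112 + I)/4
(S(T(2), -153) - 12745)/(-49610 + 23600) = (-sqrt(-112 - 153)/4 - 12745)/(-49610 + 23600) = (-I*sqrt(265)/4 - 12745)/(-26010) = (-I*sqrt(265)/4 - 12745)*(-1/26010) = (-12745 - I*sqrt(265)/4)*(-1/26010) = 2549/5202 + I*sqrt(265)/104040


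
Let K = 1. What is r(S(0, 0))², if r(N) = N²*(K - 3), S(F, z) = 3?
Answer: 324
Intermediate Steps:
r(N) = -2*N² (r(N) = N²*(1 - 3) = N²*(-2) = -2*N²)
r(S(0, 0))² = (-2*3²)² = (-2*9)² = (-18)² = 324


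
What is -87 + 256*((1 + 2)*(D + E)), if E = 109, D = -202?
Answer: -71511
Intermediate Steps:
-87 + 256*((1 + 2)*(D + E)) = -87 + 256*((1 + 2)*(-202 + 109)) = -87 + 256*(3*(-93)) = -87 + 256*(-279) = -87 - 71424 = -71511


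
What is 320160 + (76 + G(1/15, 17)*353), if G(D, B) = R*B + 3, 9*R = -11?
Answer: 2825644/9 ≈ 3.1396e+5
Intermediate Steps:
R = -11/9 (R = (⅑)*(-11) = -11/9 ≈ -1.2222)
G(D, B) = 3 - 11*B/9 (G(D, B) = -11*B/9 + 3 = 3 - 11*B/9)
320160 + (76 + G(1/15, 17)*353) = 320160 + (76 + (3 - 11/9*17)*353) = 320160 + (76 + (3 - 187/9)*353) = 320160 + (76 - 160/9*353) = 320160 + (76 - 56480/9) = 320160 - 55796/9 = 2825644/9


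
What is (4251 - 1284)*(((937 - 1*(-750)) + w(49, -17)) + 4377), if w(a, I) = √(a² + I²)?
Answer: 17991888 + 2967*√2690 ≈ 1.8146e+7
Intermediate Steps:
w(a, I) = √(I² + a²)
(4251 - 1284)*(((937 - 1*(-750)) + w(49, -17)) + 4377) = (4251 - 1284)*(((937 - 1*(-750)) + √((-17)² + 49²)) + 4377) = 2967*(((937 + 750) + √(289 + 2401)) + 4377) = 2967*((1687 + √2690) + 4377) = 2967*(6064 + √2690) = 17991888 + 2967*√2690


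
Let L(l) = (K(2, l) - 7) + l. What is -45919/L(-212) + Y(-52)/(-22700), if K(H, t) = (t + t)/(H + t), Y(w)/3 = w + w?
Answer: 27363761199/129293525 ≈ 211.64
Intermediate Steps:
Y(w) = 6*w (Y(w) = 3*(w + w) = 3*(2*w) = 6*w)
K(H, t) = 2*t/(H + t) (K(H, t) = (2*t)/(H + t) = 2*t/(H + t))
L(l) = -7 + l + 2*l/(2 + l) (L(l) = (2*l/(2 + l) - 7) + l = (-7 + 2*l/(2 + l)) + l = -7 + l + 2*l/(2 + l))
-45919/L(-212) + Y(-52)/(-22700) = -45919*(2 - 212)/(-14 + (-212)² - 3*(-212)) + (6*(-52))/(-22700) = -45919*(-210/(-14 + 44944 + 636)) - 312*(-1/22700) = -45919/((-1/210*45566)) + 78/5675 = -45919/(-22783/105) + 78/5675 = -45919*(-105/22783) + 78/5675 = 4821495/22783 + 78/5675 = 27363761199/129293525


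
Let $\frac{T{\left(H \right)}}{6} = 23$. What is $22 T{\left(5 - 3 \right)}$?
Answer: $3036$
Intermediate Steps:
$T{\left(H \right)} = 138$ ($T{\left(H \right)} = 6 \cdot 23 = 138$)
$22 T{\left(5 - 3 \right)} = 22 \cdot 138 = 3036$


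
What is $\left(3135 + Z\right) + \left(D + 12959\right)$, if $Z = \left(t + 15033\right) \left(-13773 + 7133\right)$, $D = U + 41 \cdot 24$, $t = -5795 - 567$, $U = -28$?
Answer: $-57558390$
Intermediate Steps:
$t = -6362$
$D = 956$ ($D = -28 + 41 \cdot 24 = -28 + 984 = 956$)
$Z = -57575440$ ($Z = \left(-6362 + 15033\right) \left(-13773 + 7133\right) = 8671 \left(-6640\right) = -57575440$)
$\left(3135 + Z\right) + \left(D + 12959\right) = \left(3135 - 57575440\right) + \left(956 + 12959\right) = -57572305 + 13915 = -57558390$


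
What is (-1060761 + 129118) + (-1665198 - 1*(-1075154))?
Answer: -1521687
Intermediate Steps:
(-1060761 + 129118) + (-1665198 - 1*(-1075154)) = -931643 + (-1665198 + 1075154) = -931643 - 590044 = -1521687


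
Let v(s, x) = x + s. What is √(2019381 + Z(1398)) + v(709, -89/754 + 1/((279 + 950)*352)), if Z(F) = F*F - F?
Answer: 115613839465/163093216 + √3972387 ≈ 2702.0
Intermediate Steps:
Z(F) = F² - F
v(s, x) = s + x
√(2019381 + Z(1398)) + v(709, -89/754 + 1/((279 + 950)*352)) = √(2019381 + 1398*(-1 + 1398)) + (709 + (-89/754 + 1/((279 + 950)*352))) = √(2019381 + 1398*1397) + (709 + (-89*1/754 + (1/352)/1229)) = √(2019381 + 1953006) + (709 + (-89/754 + (1/1229)*(1/352))) = √3972387 + (709 + (-89/754 + 1/432608)) = √3972387 + (709 - 19250679/163093216) = √3972387 + 115613839465/163093216 = 115613839465/163093216 + √3972387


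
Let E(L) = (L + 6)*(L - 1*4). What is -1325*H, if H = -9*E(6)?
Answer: 286200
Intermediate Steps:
E(L) = (-4 + L)*(6 + L) (E(L) = (6 + L)*(L - 4) = (6 + L)*(-4 + L) = (-4 + L)*(6 + L))
H = -216 (H = -9*(-24 + 6² + 2*6) = -9*(-24 + 36 + 12) = -9*24 = -216)
-1325*H = -1325*(-216) = 286200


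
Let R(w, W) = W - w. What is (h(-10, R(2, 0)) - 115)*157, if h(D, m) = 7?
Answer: -16956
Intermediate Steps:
(h(-10, R(2, 0)) - 115)*157 = (7 - 115)*157 = -108*157 = -16956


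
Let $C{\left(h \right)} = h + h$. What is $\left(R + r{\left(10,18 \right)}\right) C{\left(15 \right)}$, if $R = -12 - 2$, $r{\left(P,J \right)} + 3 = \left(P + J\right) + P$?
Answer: $630$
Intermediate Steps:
$C{\left(h \right)} = 2 h$
$r{\left(P,J \right)} = -3 + J + 2 P$ ($r{\left(P,J \right)} = -3 + \left(\left(P + J\right) + P\right) = -3 + \left(\left(J + P\right) + P\right) = -3 + \left(J + 2 P\right) = -3 + J + 2 P$)
$R = -14$ ($R = -12 - 2 = -14$)
$\left(R + r{\left(10,18 \right)}\right) C{\left(15 \right)} = \left(-14 + \left(-3 + 18 + 2 \cdot 10\right)\right) 2 \cdot 15 = \left(-14 + \left(-3 + 18 + 20\right)\right) 30 = \left(-14 + 35\right) 30 = 21 \cdot 30 = 630$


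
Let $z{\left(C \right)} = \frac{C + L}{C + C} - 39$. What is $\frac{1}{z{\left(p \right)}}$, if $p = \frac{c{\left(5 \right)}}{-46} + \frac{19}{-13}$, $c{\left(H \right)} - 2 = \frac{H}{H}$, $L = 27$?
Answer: $- \frac{1826}{86447} \approx -0.021123$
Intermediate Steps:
$c{\left(H \right)} = 3$ ($c{\left(H \right)} = 2 + \frac{H}{H} = 2 + 1 = 3$)
$p = - \frac{913}{598}$ ($p = \frac{3}{-46} + \frac{19}{-13} = 3 \left(- \frac{1}{46}\right) + 19 \left(- \frac{1}{13}\right) = - \frac{3}{46} - \frac{19}{13} = - \frac{913}{598} \approx -1.5268$)
$z{\left(C \right)} = -39 + \frac{27 + C}{2 C}$ ($z{\left(C \right)} = \frac{C + 27}{C + C} - 39 = \frac{27 + C}{2 C} - 39 = -39 + \frac{27 + C}{2 C}$)
$\frac{1}{z{\left(p \right)}} = \frac{1}{\frac{1}{2} \frac{1}{- \frac{913}{598}} \left(27 - - \frac{70301}{598}\right)} = \frac{1}{\frac{1}{2} \left(- \frac{598}{913}\right) \left(27 + \frac{70301}{598}\right)} = \frac{1}{\frac{1}{2} \left(- \frac{598}{913}\right) \frac{86447}{598}} = \frac{1}{- \frac{86447}{1826}} = - \frac{1826}{86447}$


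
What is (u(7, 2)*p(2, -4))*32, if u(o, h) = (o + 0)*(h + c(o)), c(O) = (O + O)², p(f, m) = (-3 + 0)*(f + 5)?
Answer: -931392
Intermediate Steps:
p(f, m) = -15 - 3*f (p(f, m) = -3*(5 + f) = -15 - 3*f)
c(O) = 4*O² (c(O) = (2*O)² = 4*O²)
u(o, h) = o*(h + 4*o²) (u(o, h) = (o + 0)*(h + 4*o²) = o*(h + 4*o²))
(u(7, 2)*p(2, -4))*32 = ((7*(2 + 4*7²))*(-15 - 3*2))*32 = ((7*(2 + 4*49))*(-15 - 6))*32 = ((7*(2 + 196))*(-21))*32 = ((7*198)*(-21))*32 = (1386*(-21))*32 = -29106*32 = -931392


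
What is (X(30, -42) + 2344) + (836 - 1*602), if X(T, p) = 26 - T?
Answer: 2574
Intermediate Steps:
(X(30, -42) + 2344) + (836 - 1*602) = ((26 - 1*30) + 2344) + (836 - 1*602) = ((26 - 30) + 2344) + (836 - 602) = (-4 + 2344) + 234 = 2340 + 234 = 2574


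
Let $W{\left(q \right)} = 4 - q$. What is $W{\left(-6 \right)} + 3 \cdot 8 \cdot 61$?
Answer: $1474$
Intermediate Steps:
$W{\left(-6 \right)} + 3 \cdot 8 \cdot 61 = \left(4 - -6\right) + 3 \cdot 8 \cdot 61 = \left(4 + 6\right) + 24 \cdot 61 = 10 + 1464 = 1474$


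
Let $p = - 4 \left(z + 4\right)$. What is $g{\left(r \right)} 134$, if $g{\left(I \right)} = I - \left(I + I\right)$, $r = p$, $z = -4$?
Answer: $0$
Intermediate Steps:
$p = 0$ ($p = - 4 \left(-4 + 4\right) = \left(-4\right) 0 = 0$)
$r = 0$
$g{\left(I \right)} = - I$ ($g{\left(I \right)} = I - 2 I = - I$)
$g{\left(r \right)} 134 = \left(-1\right) 0 \cdot 134 = 0 \cdot 134 = 0$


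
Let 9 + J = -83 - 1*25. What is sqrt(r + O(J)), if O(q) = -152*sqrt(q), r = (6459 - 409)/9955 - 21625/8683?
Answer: sqrt(-4650424598885 - 1126319477482824*I*sqrt(13))/1571623 ≈ 28.655 - 28.688*I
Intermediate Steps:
J = -117 (J = -9 + (-83 - 1*25) = -9 + (-83 - 25) = -9 - 108 = -117)
r = -2958995/1571623 (r = 6050*(1/9955) - 21625*1/8683 = 110/181 - 21625/8683 = -2958995/1571623 ≈ -1.8828)
sqrt(r + O(J)) = sqrt(-2958995/1571623 - 456*I*sqrt(13))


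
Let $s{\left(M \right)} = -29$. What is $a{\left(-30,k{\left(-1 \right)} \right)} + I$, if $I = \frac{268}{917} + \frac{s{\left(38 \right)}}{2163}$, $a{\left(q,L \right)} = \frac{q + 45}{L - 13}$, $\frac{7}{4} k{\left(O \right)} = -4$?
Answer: $- \frac{21297674}{30318771} \approx -0.70246$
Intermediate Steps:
$k{\left(O \right)} = - \frac{16}{7}$ ($k{\left(O \right)} = \frac{4}{7} \left(-4\right) = - \frac{16}{7}$)
$a{\left(q,L \right)} = \frac{45 + q}{-13 + L}$
$I = \frac{79013}{283353}$ ($I = \frac{268}{917} - \frac{29}{2163} = \frac{79013}{283353} \approx 0.27885$)
$a{\left(-30,k{\left(-1 \right)} \right)} + I = \frac{45 - 30}{-13 - \frac{16}{7}} + \frac{79013}{283353} = \frac{1}{- \frac{107}{7}} \cdot 15 + \frac{79013}{283353} = \left(- \frac{7}{107}\right) 15 + \frac{79013}{283353} = - \frac{105}{107} + \frac{79013}{283353} = - \frac{21297674}{30318771}$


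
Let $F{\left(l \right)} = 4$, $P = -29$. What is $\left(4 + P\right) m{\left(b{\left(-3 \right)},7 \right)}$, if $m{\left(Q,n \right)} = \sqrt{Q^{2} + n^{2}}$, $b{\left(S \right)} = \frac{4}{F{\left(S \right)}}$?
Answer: $- 125 \sqrt{2} \approx -176.78$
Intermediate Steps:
$b{\left(S \right)} = 1$ ($b{\left(S \right)} = \frac{4}{4} = 4 \cdot \frac{1}{4} = 1$)
$\left(4 + P\right) m{\left(b{\left(-3 \right)},7 \right)} = \left(4 - 29\right) \sqrt{1^{2} + 7^{2}} = - 25 \sqrt{1 + 49} = - 25 \sqrt{50} = - 25 \cdot 5 \sqrt{2} = - 125 \sqrt{2}$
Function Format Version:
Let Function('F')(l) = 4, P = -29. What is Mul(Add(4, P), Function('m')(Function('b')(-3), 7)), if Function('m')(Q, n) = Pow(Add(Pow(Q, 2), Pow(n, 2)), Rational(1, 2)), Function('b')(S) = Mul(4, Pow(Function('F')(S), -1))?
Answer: Mul(-125, Pow(2, Rational(1, 2))) ≈ -176.78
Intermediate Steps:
Function('b')(S) = 1 (Function('b')(S) = Mul(4, Pow(4, -1)) = Mul(4, Rational(1, 4)) = 1)
Mul(Add(4, P), Function('m')(Function('b')(-3), 7)) = Mul(Add(4, -29), Pow(Add(Pow(1, 2), Pow(7, 2)), Rational(1, 2))) = Mul(-25, Pow(Add(1, 49), Rational(1, 2))) = Mul(-25, Pow(50, Rational(1, 2))) = Mul(-25, Mul(5, Pow(2, Rational(1, 2)))) = Mul(-125, Pow(2, Rational(1, 2)))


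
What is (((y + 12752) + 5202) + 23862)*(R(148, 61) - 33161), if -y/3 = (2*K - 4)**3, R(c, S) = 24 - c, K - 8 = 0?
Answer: -1219296120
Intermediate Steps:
K = 8 (K = 8 + 0 = 8)
y = -5184 (y = -3*(2*8 - 4)**3 = -3*(16 - 4)**3 = -3*12**3 = -3*1728 = -5184)
(((y + 12752) + 5202) + 23862)*(R(148, 61) - 33161) = (((-5184 + 12752) + 5202) + 23862)*((24 - 1*148) - 33161) = ((7568 + 5202) + 23862)*((24 - 148) - 33161) = (12770 + 23862)*(-124 - 33161) = 36632*(-33285) = -1219296120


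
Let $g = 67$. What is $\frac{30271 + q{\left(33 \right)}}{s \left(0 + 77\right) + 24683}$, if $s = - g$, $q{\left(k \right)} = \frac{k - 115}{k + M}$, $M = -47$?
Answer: $\frac{35323}{22778} \approx 1.5508$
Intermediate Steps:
$q{\left(k \right)} = \frac{-115 + k}{-47 + k}$ ($q{\left(k \right)} = \frac{k - 115}{k - 47} = \frac{-115 + k}{-47 + k}$)
$s = -67$ ($s = \left(-1\right) 67 = -67$)
$\frac{30271 + q{\left(33 \right)}}{s \left(0 + 77\right) + 24683} = \frac{30271 + \frac{-115 + 33}{-47 + 33}}{- 67 \left(0 + 77\right) + 24683} = \frac{30271 + \frac{1}{-14} \left(-82\right)}{\left(-67\right) 77 + 24683} = \frac{30271 - - \frac{41}{7}}{-5159 + 24683} = \frac{30271 + \frac{41}{7}}{19524} = \frac{211938}{7} \cdot \frac{1}{19524} = \frac{35323}{22778}$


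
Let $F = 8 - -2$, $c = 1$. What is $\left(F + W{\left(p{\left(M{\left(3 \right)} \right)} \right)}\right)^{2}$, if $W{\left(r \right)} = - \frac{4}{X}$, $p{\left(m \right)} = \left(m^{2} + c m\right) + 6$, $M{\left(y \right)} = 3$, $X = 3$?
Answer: $\frac{676}{9} \approx 75.111$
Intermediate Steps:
$p{\left(m \right)} = 6 + m + m^{2}$ ($p{\left(m \right)} = \left(m^{2} + 1 m\right) + 6 = \left(m^{2} + m\right) + 6 = \left(m + m^{2}\right) + 6 = 6 + m + m^{2}$)
$W{\left(r \right)} = - \frac{4}{3}$
$F = 10$ ($F = 8 + 2 = 10$)
$\left(F + W{\left(p{\left(M{\left(3 \right)} \right)} \right)}\right)^{2} = \left(10 - \frac{4}{3}\right)^{2} = \left(\frac{26}{3}\right)^{2} = \frac{676}{9}$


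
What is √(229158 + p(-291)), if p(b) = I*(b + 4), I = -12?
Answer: √232602 ≈ 482.29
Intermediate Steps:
p(b) = -48 - 12*b (p(b) = -12*(b + 4) = -12*(4 + b) = -48 - 12*b)
√(229158 + p(-291)) = √(229158 + (-48 - 12*(-291))) = √(229158 + (-48 + 3492)) = √(229158 + 3444) = √232602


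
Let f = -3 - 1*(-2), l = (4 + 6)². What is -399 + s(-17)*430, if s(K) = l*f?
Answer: -43399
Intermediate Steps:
l = 100 (l = 10² = 100)
f = -1 (f = -3 + 2 = -1)
s(K) = -100 (s(K) = 100*(-1) = -100)
-399 + s(-17)*430 = -399 - 100*430 = -399 - 43000 = -43399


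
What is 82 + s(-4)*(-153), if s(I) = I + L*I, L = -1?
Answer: 82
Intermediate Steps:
s(I) = 0 (s(I) = I - I = 0)
82 + s(-4)*(-153) = 82 + 0*(-153) = 82 + 0 = 82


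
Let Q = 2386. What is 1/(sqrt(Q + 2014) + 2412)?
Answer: 603/1453336 - 5*sqrt(11)/1453336 ≈ 0.00040350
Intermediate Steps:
1/(sqrt(Q + 2014) + 2412) = 1/(sqrt(2386 + 2014) + 2412) = 1/(sqrt(4400) + 2412) = 1/(20*sqrt(11) + 2412) = 1/(2412 + 20*sqrt(11))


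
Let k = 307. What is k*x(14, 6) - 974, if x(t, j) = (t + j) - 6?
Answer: 3324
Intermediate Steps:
x(t, j) = -6 + j + t (x(t, j) = (j + t) - 6 = -6 + j + t)
k*x(14, 6) - 974 = 307*(-6 + 6 + 14) - 974 = 307*14 - 974 = 4298 - 974 = 3324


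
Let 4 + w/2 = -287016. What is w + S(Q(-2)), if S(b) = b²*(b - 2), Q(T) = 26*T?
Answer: -720056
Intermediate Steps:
w = -574040 (w = -8 + 2*(-287016) = -8 - 574032 = -574040)
S(b) = b²*(-2 + b)
w + S(Q(-2)) = -574040 + (26*(-2))²*(-2 + 26*(-2)) = -574040 + (-52)²*(-2 - 52) = -574040 + 2704*(-54) = -574040 - 146016 = -720056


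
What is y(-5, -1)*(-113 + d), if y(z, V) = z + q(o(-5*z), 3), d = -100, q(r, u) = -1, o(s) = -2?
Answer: 1278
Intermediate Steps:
y(z, V) = -1 + z (y(z, V) = z - 1 = -1 + z)
y(-5, -1)*(-113 + d) = (-1 - 5)*(-113 - 100) = -6*(-213) = 1278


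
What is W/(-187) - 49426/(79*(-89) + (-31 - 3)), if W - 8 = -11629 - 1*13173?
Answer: 16764752/120105 ≈ 139.58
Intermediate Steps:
W = -24794 (W = 8 + (-11629 - 1*13173) = 8 + (-11629 - 13173) = 8 - 24802 = -24794)
W/(-187) - 49426/(79*(-89) + (-31 - 3)) = -24794/(-187) - 49426/(79*(-89) + (-31 - 3)) = -24794*(-1/187) - 49426/(-7031 - 34) = 2254/17 - 49426/(-7065) = 2254/17 - 49426*(-1/7065) = 2254/17 + 49426/7065 = 16764752/120105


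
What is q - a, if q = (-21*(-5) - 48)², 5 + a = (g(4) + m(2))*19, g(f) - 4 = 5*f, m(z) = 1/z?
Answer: 5577/2 ≈ 2788.5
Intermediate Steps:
g(f) = 4 + 5*f
a = 921/2 (a = -5 + ((4 + 5*4) + 1/2)*19 = -5 + ((4 + 20) + ½)*19 = -5 + (24 + ½)*19 = -5 + (49/2)*19 = -5 + 931/2 = 921/2 ≈ 460.50)
q = 3249 (q = (105 - 48)² = 57² = 3249)
q - a = 3249 - 1*921/2 = 3249 - 921/2 = 5577/2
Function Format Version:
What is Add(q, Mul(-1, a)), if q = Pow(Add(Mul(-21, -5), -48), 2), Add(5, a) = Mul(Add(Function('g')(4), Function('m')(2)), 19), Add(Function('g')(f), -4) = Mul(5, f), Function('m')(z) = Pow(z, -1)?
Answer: Rational(5577, 2) ≈ 2788.5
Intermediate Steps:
Function('g')(f) = Add(4, Mul(5, f))
a = Rational(921, 2) (a = Add(-5, Mul(Add(Add(4, Mul(5, 4)), Pow(2, -1)), 19)) = Add(-5, Mul(Add(Add(4, 20), Rational(1, 2)), 19)) = Add(-5, Mul(Add(24, Rational(1, 2)), 19)) = Add(-5, Mul(Rational(49, 2), 19)) = Add(-5, Rational(931, 2)) = Rational(921, 2) ≈ 460.50)
q = 3249 (q = Pow(Add(105, -48), 2) = Pow(57, 2) = 3249)
Add(q, Mul(-1, a)) = Add(3249, Mul(-1, Rational(921, 2))) = Add(3249, Rational(-921, 2)) = Rational(5577, 2)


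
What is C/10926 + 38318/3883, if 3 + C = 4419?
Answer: 72634966/7070943 ≈ 10.272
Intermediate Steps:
C = 4416 (C = -3 + 4419 = 4416)
C/10926 + 38318/3883 = 4416/10926 + 38318/3883 = 4416*(1/10926) + 38318*(1/3883) = 736/1821 + 38318/3883 = 72634966/7070943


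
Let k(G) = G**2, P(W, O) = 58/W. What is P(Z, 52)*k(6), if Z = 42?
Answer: 348/7 ≈ 49.714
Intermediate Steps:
P(Z, 52)*k(6) = (58/42)*6**2 = (58*(1/42))*36 = (29/21)*36 = 348/7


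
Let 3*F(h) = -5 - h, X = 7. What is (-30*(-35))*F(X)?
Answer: -4200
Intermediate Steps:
F(h) = -5/3 - h/3 (F(h) = (-5 - h)/3 = -5/3 - h/3)
(-30*(-35))*F(X) = (-30*(-35))*(-5/3 - 1/3*7) = 1050*(-5/3 - 7/3) = 1050*(-4) = -4200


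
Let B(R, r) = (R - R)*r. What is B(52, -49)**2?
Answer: 0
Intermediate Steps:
B(R, r) = 0 (B(R, r) = 0*r = 0)
B(52, -49)**2 = 0**2 = 0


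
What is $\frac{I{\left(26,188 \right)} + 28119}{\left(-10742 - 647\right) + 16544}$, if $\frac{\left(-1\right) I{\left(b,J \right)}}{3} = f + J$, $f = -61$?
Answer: $\frac{27738}{5155} \approx 5.3808$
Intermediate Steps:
$I{\left(b,J \right)} = 183 - 3 J$ ($I{\left(b,J \right)} = - 3 \left(-61 + J\right) = 183 - 3 J$)
$\frac{I{\left(26,188 \right)} + 28119}{\left(-10742 - 647\right) + 16544} = \frac{\left(183 - 564\right) + 28119}{\left(-10742 - 647\right) + 16544} = \frac{\left(183 - 564\right) + 28119}{-11389 + 16544} = \frac{-381 + 28119}{5155} = 27738 \cdot \frac{1}{5155} = \frac{27738}{5155}$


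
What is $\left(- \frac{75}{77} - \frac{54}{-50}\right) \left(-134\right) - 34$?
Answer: $- \frac{92786}{1925} \approx -48.201$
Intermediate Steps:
$\left(- \frac{75}{77} - \frac{54}{-50}\right) \left(-134\right) - 34 = \left(\left(-75\right) \frac{1}{77} - - \frac{27}{25}\right) \left(-134\right) - 34 = \left(- \frac{75}{77} + \frac{27}{25}\right) \left(-134\right) - 34 = \frac{204}{1925} \left(-134\right) - 34 = - \frac{27336}{1925} - 34 = - \frac{92786}{1925}$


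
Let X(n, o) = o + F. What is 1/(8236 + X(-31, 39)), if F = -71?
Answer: 1/8204 ≈ 0.00012189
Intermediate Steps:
X(n, o) = -71 + o (X(n, o) = o - 71 = -71 + o)
1/(8236 + X(-31, 39)) = 1/(8236 + (-71 + 39)) = 1/(8236 - 32) = 1/8204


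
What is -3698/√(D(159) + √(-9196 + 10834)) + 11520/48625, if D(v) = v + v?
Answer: 2304/9725 - 3698*√3/(3*√(106 + √182)) ≈ -195.08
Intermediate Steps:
D(v) = 2*v
-3698/√(D(159) + √(-9196 + 10834)) + 11520/48625 = -3698/√(2*159 + √(-9196 + 10834)) + 11520/48625 = -3698/√(318 + √1638) + 11520*(1/48625) = -3698/√(318 + 3*√182) + 2304/9725 = 2304/9725 - 3698/√(318 + 3*√182)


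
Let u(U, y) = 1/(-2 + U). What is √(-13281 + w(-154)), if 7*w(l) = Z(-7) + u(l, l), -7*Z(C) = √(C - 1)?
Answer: √(-3959278869 - 12168*I*√2)/546 ≈ 0.00025044 - 115.24*I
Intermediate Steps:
Z(C) = -√(-1 + C)/7 (Z(C) = -√(C - 1)/7 = -√(-1 + C)/7)
w(l) = 1/(7*(-2 + l)) - 2*I*√2/49 (w(l) = (-√(-1 - 7)/7 + 1/(-2 + l))/7 = (-2*I*√2/7 + 1/(-2 + l))/7 = (1/(-2 + l) - 2*I*√2/7)/7 = 1/(7*(-2 + l)) - 2*I*√2/49)
√(-13281 + w(-154)) = √(-13281 + (7 + 2*I*√2*(2 - 1*(-154)))/(49*(-2 - 154))) = √(-13281 + (1/49)*(7 + 2*I*√2*(2 + 154))/(-156)) = √(-13281 + (1/49)*(-1/156)*(7 + 2*I*√2*156)) = √(-13281 + (1/49)*(-1/156)*(7 + 312*I*√2)) = √(-13281 + (-1/1092 - 2*I*√2/49)) = √(-14502853/1092 - 2*I*√2/49)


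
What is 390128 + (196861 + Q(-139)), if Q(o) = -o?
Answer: 587128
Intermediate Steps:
390128 + (196861 + Q(-139)) = 390128 + (196861 - 1*(-139)) = 390128 + (196861 + 139) = 390128 + 197000 = 587128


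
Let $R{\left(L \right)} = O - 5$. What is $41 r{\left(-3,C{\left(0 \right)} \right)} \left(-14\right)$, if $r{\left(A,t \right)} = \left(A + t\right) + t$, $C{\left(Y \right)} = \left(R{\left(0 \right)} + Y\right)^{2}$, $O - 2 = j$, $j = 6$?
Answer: $-8610$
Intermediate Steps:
$O = 8$ ($O = 2 + 6 = 8$)
$R{\left(L \right)} = 3$ ($R{\left(L \right)} = 8 - 5 = 3$)
$C{\left(Y \right)} = \left(3 + Y\right)^{2}$
$r{\left(A,t \right)} = A + 2 t$
$41 r{\left(-3,C{\left(0 \right)} \right)} \left(-14\right) = 41 \left(-3 + 2 \left(3 + 0\right)^{2}\right) \left(-14\right) = 41 \left(-3 + 2 \cdot 3^{2}\right) \left(-14\right) = 41 \left(-3 + 2 \cdot 9\right) \left(-14\right) = 41 \left(-3 + 18\right) \left(-14\right) = 41 \cdot 15 \left(-14\right) = 615 \left(-14\right) = -8610$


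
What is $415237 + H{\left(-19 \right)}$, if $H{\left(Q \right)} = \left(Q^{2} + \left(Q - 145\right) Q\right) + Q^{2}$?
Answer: $419075$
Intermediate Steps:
$H{\left(Q \right)} = 2 Q^{2} + Q \left(-145 + Q\right)$ ($H{\left(Q \right)} = \left(Q^{2} + \left(Q - 145\right) Q\right) + Q^{2} = \left(Q^{2} + \left(-145 + Q\right) Q\right) + Q^{2} = \left(Q^{2} + Q \left(-145 + Q\right)\right) + Q^{2} = 2 Q^{2} + Q \left(-145 + Q\right)$)
$415237 + H{\left(-19 \right)} = 415237 - 19 \left(-145 + 3 \left(-19\right)\right) = 415237 - 19 \left(-145 - 57\right) = 415237 - -3838 = 415237 + 3838 = 419075$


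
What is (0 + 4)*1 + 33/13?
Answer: 85/13 ≈ 6.5385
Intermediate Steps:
(0 + 4)*1 + 33/13 = 4*1 + (1/13)*33 = 4 + 33/13 = 85/13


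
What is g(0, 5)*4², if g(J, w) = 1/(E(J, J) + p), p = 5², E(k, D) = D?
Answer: 16/25 ≈ 0.64000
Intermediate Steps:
p = 25
g(J, w) = 1/(25 + J) (g(J, w) = 1/(J + 25) = 1/(25 + J))
g(0, 5)*4² = 4²/(25 + 0) = 16/25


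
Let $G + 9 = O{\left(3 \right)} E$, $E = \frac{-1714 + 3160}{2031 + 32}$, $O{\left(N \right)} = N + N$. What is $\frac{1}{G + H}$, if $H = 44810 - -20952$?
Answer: $\frac{2063}{135657115} \approx 1.5207 \cdot 10^{-5}$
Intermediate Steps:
$O{\left(N \right)} = 2 N$
$E = \frac{1446}{2063} \approx 0.70092$
$H = 65762$ ($H = 44810 + 20952 = 65762$)
$G = - \frac{9891}{2063}$ ($G = -9 + 2 \cdot 3 \cdot \frac{1446}{2063} = -9 + 6 \cdot \frac{1446}{2063} = -9 + \frac{8676}{2063} = - \frac{9891}{2063} \approx -4.7945$)
$\frac{1}{G + H} = \frac{1}{- \frac{9891}{2063} + 65762} = \frac{1}{\frac{135657115}{2063}} = \frac{2063}{135657115}$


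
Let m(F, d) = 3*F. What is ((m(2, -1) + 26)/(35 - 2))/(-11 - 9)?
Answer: -8/165 ≈ -0.048485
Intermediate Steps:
((m(2, -1) + 26)/(35 - 2))/(-11 - 9) = ((3*2 + 26)/(35 - 2))/(-11 - 9) = ((6 + 26)/33)/(-20) = (32*(1/33))*(-1/20) = (32/33)*(-1/20) = -8/165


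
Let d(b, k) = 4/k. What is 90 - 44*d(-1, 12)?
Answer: 226/3 ≈ 75.333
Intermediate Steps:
90 - 44*d(-1, 12) = 90 - 176/12 = 90 - 44*1/3 = 90 - 44/3 = 226/3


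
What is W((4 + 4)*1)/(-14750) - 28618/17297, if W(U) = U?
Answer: -211126938/127565375 ≈ -1.6550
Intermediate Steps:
W((4 + 4)*1)/(-14750) - 28618/17297 = ((4 + 4)*1)/(-14750) - 28618/17297 = (8*1)*(-1/14750) - 28618*1/17297 = 8*(-1/14750) - 28618/17297 = -4/7375 - 28618/17297 = -211126938/127565375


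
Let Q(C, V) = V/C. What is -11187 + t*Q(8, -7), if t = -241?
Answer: -87809/8 ≈ -10976.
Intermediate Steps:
-11187 + t*Q(8, -7) = -11187 - (-1687)/8 = -11187 - 241*(-7/8) = -11187 + 1687/8 = -87809/8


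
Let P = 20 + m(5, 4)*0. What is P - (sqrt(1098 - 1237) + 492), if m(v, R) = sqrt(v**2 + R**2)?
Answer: -472 - I*sqrt(139) ≈ -472.0 - 11.79*I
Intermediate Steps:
m(v, R) = sqrt(R**2 + v**2)
P = 20 (P = 20 + sqrt(4**2 + 5**2)*0 = 20 + sqrt(16 + 25)*0 = 20 + sqrt(41)*0 = 20 + 0 = 20)
P - (sqrt(1098 - 1237) + 492) = 20 - (sqrt(1098 - 1237) + 492) = 20 - (sqrt(-139) + 492) = 20 - (I*sqrt(139) + 492) = 20 - (492 + I*sqrt(139)) = 20 + (-492 - I*sqrt(139)) = -472 - I*sqrt(139)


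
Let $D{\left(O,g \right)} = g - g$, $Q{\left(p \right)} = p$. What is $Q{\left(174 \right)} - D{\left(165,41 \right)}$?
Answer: $174$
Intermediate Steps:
$D{\left(O,g \right)} = 0$
$Q{\left(174 \right)} - D{\left(165,41 \right)} = 174 - 0 = 174 + 0 = 174$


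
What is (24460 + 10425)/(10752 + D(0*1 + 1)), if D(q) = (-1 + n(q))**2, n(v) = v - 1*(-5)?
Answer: 34885/10777 ≈ 3.2370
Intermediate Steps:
n(v) = 5 + v (n(v) = v + 5 = 5 + v)
D(q) = (4 + q)**2 (D(q) = (-1 + (5 + q))**2 = (4 + q)**2)
(24460 + 10425)/(10752 + D(0*1 + 1)) = (24460 + 10425)/(10752 + (4 + (0*1 + 1))**2) = 34885/(10752 + (4 + (0 + 1))**2) = 34885/(10752 + (4 + 1)**2) = 34885/(10752 + 5**2) = 34885/(10752 + 25) = 34885/10777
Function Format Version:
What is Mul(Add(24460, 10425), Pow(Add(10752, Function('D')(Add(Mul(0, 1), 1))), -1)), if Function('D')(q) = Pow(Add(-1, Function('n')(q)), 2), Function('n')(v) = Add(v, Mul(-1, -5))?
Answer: Rational(34885, 10777) ≈ 3.2370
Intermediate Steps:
Function('n')(v) = Add(5, v) (Function('n')(v) = Add(v, 5) = Add(5, v))
Function('D')(q) = Pow(Add(4, q), 2) (Function('D')(q) = Pow(Add(-1, Add(5, q)), 2) = Pow(Add(4, q), 2))
Mul(Add(24460, 10425), Pow(Add(10752, Function('D')(Add(Mul(0, 1), 1))), -1)) = Mul(Add(24460, 10425), Pow(Add(10752, Pow(Add(4, Add(Mul(0, 1), 1)), 2)), -1)) = Mul(34885, Pow(Add(10752, Pow(Add(4, Add(0, 1)), 2)), -1)) = Mul(34885, Pow(Add(10752, Pow(Add(4, 1), 2)), -1)) = Mul(34885, Pow(Add(10752, Pow(5, 2)), -1)) = Mul(34885, Pow(Add(10752, 25), -1)) = Mul(34885, Pow(10777, -1)) = Mul(34885, Rational(1, 10777)) = Rational(34885, 10777)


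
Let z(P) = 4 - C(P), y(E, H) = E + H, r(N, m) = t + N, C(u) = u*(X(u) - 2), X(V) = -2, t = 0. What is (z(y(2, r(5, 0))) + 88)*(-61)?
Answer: -7320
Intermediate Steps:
C(u) = -4*u (C(u) = u*(-2 - 2) = u*(-4) = -4*u)
r(N, m) = N (r(N, m) = 0 + N = N)
z(P) = 4 + 4*P (z(P) = 4 - (-4)*P = 4 + 4*P)
(z(y(2, r(5, 0))) + 88)*(-61) = ((4 + 4*(2 + 5)) + 88)*(-61) = ((4 + 4*7) + 88)*(-61) = ((4 + 28) + 88)*(-61) = (32 + 88)*(-61) = 120*(-61) = -7320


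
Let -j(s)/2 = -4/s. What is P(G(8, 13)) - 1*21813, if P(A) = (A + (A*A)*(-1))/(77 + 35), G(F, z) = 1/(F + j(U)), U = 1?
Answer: -625422321/28672 ≈ -21813.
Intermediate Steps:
j(s) = 8/s (j(s) = -(-8)/s = 8/s)
G(F, z) = 1/(8 + F) (G(F, z) = 1/(F + 8/1) = 1/(F + 8*1) = 1/(F + 8) = 1/(8 + F))
P(A) = -A**2/112 + A/112 (P(A) = (A + A**2*(-1))/112 = (A - A**2)*(1/112) = -A**2/112 + A/112)
P(G(8, 13)) - 1*21813 = (1 - 1/(8 + 8))/(112*(8 + 8)) - 1*21813 = (1/112)*(1 - 1/16)/16 - 21813 = (1/112)*(1/16)*(1 - 1*1/16) - 21813 = (1/112)*(1/16)*(1 - 1/16) - 21813 = (1/112)*(1/16)*(15/16) - 21813 = 15/28672 - 21813 = -625422321/28672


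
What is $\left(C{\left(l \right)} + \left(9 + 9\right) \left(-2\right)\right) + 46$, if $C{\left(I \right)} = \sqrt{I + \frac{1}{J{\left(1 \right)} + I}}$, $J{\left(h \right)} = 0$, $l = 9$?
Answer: $10 + \frac{\sqrt{82}}{3} \approx 13.018$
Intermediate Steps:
$C{\left(I \right)} = \sqrt{I + \frac{1}{I}}$ ($C{\left(I \right)} = \sqrt{I + \frac{1}{0 + I}} = \sqrt{I + \frac{1}{I}}$)
$\left(C{\left(l \right)} + \left(9 + 9\right) \left(-2\right)\right) + 46 = \left(\sqrt{9 + \frac{1}{9}} + \left(9 + 9\right) \left(-2\right)\right) + 46 = \left(\sqrt{9 + \frac{1}{9}} + 18 \left(-2\right)\right) + 46 = \left(\sqrt{\frac{82}{9}} - 36\right) + 46 = \left(\frac{\sqrt{82}}{3} - 36\right) + 46 = \left(-36 + \frac{\sqrt{82}}{3}\right) + 46 = 10 + \frac{\sqrt{82}}{3}$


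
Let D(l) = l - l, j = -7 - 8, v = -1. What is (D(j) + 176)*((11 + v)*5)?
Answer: 8800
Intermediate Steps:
j = -15
D(l) = 0
(D(j) + 176)*((11 + v)*5) = (0 + 176)*((11 - 1)*5) = 176*(10*5) = 176*50 = 8800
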